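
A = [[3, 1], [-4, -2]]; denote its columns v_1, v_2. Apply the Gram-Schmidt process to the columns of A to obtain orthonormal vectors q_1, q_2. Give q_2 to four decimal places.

q_1 = v_1/‖v_1‖ = (3, -4)/5.0000 = (0.6000, -0.8000).
r_{12} = q_1·v_2 = 2.2000.
u_2 = v_2 − 2.2000·q_1 = (-0.3200, -0.2400).
‖u_2‖ = 0.4000, so q_2 = (-0.8000, -0.6000).

q_2 = (-0.8000, -0.6000)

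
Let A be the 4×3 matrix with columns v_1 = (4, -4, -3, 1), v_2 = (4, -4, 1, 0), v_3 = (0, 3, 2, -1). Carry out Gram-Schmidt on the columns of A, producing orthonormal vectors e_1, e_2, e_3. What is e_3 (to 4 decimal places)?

v_1 = (4, -4, -3, 1); ‖v_1‖ = 6.4807, so e_1 = (0.6172, -0.6172, -0.4629, 0.1543).
e_1·v_2 = 0.6172·4 + (-0.6172)·(-4) + (-0.4629)·1 + 0.1543·0 = 4.4748.
u_2 = v_2 − 4.4748·e_1 = (1.2381, -1.2381, 3.0714, -0.6905).
‖u_2‖ = 3.6022, so e_2 = (0.3437, -0.3437, 0.8526, -0.1917).
e_1·v_3 = 0.6172·0 + (-0.6172)·3 + (-0.4629)·2 + 0.1543·(-1) = -2.9318; e_2·v_3 = 0.3437·0 + (-0.3437)·3 + 0.8526·2 + (-0.1917)·(-1) = 0.8659.
u_3 = v_3 + 2.9318·e_1 − 0.8659·e_2 = (1.5119, 1.4881, -0.0954, -0.3817).
‖u_3‖ = 2.1576, so e_3 = (0.7008, 0.6897, -0.0442, -0.1769).

e_3 = (0.7008, 0.6897, -0.0442, -0.1769)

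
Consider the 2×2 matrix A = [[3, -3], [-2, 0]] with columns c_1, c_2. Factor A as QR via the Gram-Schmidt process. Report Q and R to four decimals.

Q = [[0.8321, -0.5547], [-0.5547, -0.8321]], R = [[3.6056, -2.4962], [0.0000, 1.6641]]

e_1 = c_1/‖c_1‖ = (3, -2)/3.6056 = (0.8321, -0.5547).
r_{12} = e_1·c_2 = -2.4962.
u_2 = c_2 + 2.4962·e_1 = (-0.9231, -1.3846).
‖u_2‖ = 1.6641, so e_2 = (-0.5547, -0.8321).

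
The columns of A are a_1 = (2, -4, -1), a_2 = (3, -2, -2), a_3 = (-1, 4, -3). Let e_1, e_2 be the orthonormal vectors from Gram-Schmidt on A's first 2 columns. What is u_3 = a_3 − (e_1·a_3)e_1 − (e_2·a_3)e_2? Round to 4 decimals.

a_1 = (2, -4, -1); ‖a_1‖ = 4.5826, so e_1 = (0.4364, -0.8729, -0.2182).
e_1·a_2 = 0.4364·3 + (-0.8729)·(-2) + (-0.2182)·(-2) = 3.4915.
u_2 = a_2 − 3.4915·e_1 = (1.4762, 1.0476, -1.2381).
‖u_2‖ = 2.1931, so e_2 = (0.6731, 0.4777, -0.5646).
e_1·a_3 = 0.4364·(-1) + (-0.8729)·4 + (-0.2182)·(-3) = -3.2733; e_2·a_3 = 0.6731·(-1) + 0.4777·4 + (-0.5646)·(-3) = 2.9313.
u_3 = a_3 + 3.2733·e_1 − 2.9313·e_2 = (-1.5446, -0.2574, -2.0594).

u_3 = (-1.5446, -0.2574, -2.0594)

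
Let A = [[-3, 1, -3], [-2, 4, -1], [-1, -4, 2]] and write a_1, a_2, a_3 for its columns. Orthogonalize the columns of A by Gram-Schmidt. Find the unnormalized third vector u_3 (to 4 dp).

e_1 = a_1/‖a_1‖ = (-3, -2, -1)/3.7417 = (-0.8018, -0.5345, -0.2673).
r_{12} = e_1·a_2 = -1.8708.
u_2 = a_2 + 1.8708·e_1 = (-0.5000, 3.0000, -4.5000).
‖u_2‖ = 5.4314, so e_2 = (-0.0921, 0.5523, -0.8285).
r_{13} = e_1·a_3 = 2.4054; r_{23} = e_2·a_3 = -1.9332.
u_3 = a_3 − 2.4054·e_1 + 1.9332·e_2 = (-1.2494, 1.3535, 1.0412).

u_3 = (-1.2494, 1.3535, 1.0412)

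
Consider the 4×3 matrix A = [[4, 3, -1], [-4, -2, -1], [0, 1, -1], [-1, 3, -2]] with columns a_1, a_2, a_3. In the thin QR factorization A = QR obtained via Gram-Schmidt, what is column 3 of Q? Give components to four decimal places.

q_3 = (-0.6023, -0.6697, -0.3408, 0.2695)

q_1 = a_1/‖a_1‖ = (4, -4, 0, -1)/5.7446 = (0.6963, -0.6963, 0.0000, -0.1741).
r_{12} = q_1·a_2 = 2.9593.
u_2 = a_2 − 2.9593·q_1 = (0.9394, 0.0606, 1.0000, 3.5152).
‖u_2‖ = 3.7739, so q_2 = (0.2489, 0.0161, 0.2650, 0.9314).
r_{13} = q_1·a_3 = 0.3482; r_{23} = q_2·a_3 = -2.3928.
u_3 = a_3 − 0.3482·q_1 + 2.3928·q_2 = (-0.6468, -0.7191, -0.3660, 0.2894).
‖u_3‖ = 1.0739, so q_3 = (-0.6023, -0.6697, -0.3408, 0.2695).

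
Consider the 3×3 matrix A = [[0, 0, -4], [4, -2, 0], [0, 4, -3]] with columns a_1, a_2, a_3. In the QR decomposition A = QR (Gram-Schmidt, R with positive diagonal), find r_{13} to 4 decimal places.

e_1 = a_1/‖a_1‖ = (0, 4, 0)/4.0000 = (0.0000, 1.0000, 0.0000).
r_{13} = e_1·a_3 = 0.0000.

r_{13} = 0.0000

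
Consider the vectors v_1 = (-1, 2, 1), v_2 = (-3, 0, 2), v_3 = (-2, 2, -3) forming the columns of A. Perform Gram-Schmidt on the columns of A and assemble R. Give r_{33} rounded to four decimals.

q_1 = v_1/‖v_1‖ = (-1, 2, 1)/2.4495 = (-0.4082, 0.8165, 0.4082).
r_{12} = q_1·v_2 = 2.0412.
u_2 = v_2 − 2.0412·q_1 = (-2.1667, -1.6667, 1.1667).
‖u_2‖ = 2.9721, so q_2 = (-0.7290, -0.5608, 0.3925).
r_{13} = q_1·v_3 = 1.2247; r_{23} = q_2·v_3 = -0.8412.
u_3 = v_3 − 1.2247·q_1 + 0.8412·q_2 = (-2.1132, 0.5283, -3.1698).
r_{33} = ‖u_3‖ = 3.8461.

r_{33} = 3.8461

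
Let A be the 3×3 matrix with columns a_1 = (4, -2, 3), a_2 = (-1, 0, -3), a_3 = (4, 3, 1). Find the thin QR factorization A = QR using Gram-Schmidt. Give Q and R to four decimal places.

Q = [[0.7428, 0.3883, 0.5455], [-0.3714, -0.4389, 0.8182], [0.5571, -0.8103, -0.1818]], R = [[5.3852, -2.4140, 2.4140], [0.0000, 2.0426, -0.5740], [0.0000, 0.0000, 4.4545]]

a_1 = (4, -2, 3); ‖a_1‖ = 5.3852, so e_1 = (0.7428, -0.3714, 0.5571).
e_1·a_2 = 0.7428·(-1) + (-0.3714)·0 + 0.5571·(-3) = -2.4140.
u_2 = a_2 + 2.4140·e_1 = (0.7931, -0.8966, -1.6552).
‖u_2‖ = 2.0426, so e_2 = (0.3883, -0.4389, -0.8103).
e_1·a_3 = 0.7428·4 + (-0.3714)·3 + 0.5571·1 = 2.4140; e_2·a_3 = 0.3883·4 + (-0.4389)·3 + (-0.8103)·1 = -0.5740.
u_3 = a_3 − 2.4140·e_1 + 0.5740·e_2 = (2.4298, 3.6446, -0.8099).
‖u_3‖ = 4.4545, so e_3 = (0.5455, 0.8182, -0.1818).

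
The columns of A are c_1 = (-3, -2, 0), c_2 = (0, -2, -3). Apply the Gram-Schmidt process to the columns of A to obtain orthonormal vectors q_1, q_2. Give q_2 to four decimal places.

q_2 = (0.2691, -0.4036, -0.8745)

q_1 = c_1/‖c_1‖ = (-3, -2, 0)/3.6056 = (-0.8321, -0.5547, 0.0000).
r_{12} = q_1·c_2 = 1.1094.
u_2 = c_2 − 1.1094·q_1 = (0.9231, -1.3846, -3.0000).
‖u_2‖ = 3.4306, so q_2 = (0.2691, -0.4036, -0.8745).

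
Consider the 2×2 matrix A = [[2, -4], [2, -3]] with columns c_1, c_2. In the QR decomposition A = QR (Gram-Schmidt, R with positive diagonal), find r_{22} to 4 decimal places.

q_1 = c_1/‖c_1‖ = (2, 2)/2.8284 = (0.7071, 0.7071).
r_{12} = q_1·c_2 = -4.9497.
u_2 = c_2 + 4.9497·q_1 = (-0.5000, 0.5000).
r_{22} = ‖u_2‖ = 0.7071.

r_{22} = 0.7071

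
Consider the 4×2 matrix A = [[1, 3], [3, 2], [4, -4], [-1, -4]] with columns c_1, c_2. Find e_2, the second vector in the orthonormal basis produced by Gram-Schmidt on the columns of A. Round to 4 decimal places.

e_2 = (0.4655, 0.3491, -0.5320, -0.6151)

c_1 = (1, 3, 4, -1); ‖c_1‖ = 5.1962, so e_1 = (0.1925, 0.5774, 0.7698, -0.1925).
e_1·c_2 = 0.1925·3 + 0.5774·2 + 0.7698·(-4) + (-0.1925)·(-4) = -0.5774.
u_2 = c_2 + 0.5774·e_1 = (3.1111, 2.3333, -3.5556, -4.1111).
‖u_2‖ = 6.6833, so e_2 = (0.4655, 0.3491, -0.5320, -0.6151).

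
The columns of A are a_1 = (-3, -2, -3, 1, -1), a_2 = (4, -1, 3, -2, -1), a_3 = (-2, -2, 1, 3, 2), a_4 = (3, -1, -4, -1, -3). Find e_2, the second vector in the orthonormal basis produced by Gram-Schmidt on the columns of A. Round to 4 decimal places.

a_1 = (-3, -2, -3, 1, -1); ‖a_1‖ = 4.8990, so e_1 = (-0.6124, -0.4082, -0.6124, 0.2041, -0.2041).
e_1·a_2 = (-0.6124)·4 + (-0.4082)·(-1) + (-0.6124)·3 + 0.2041·(-2) + (-0.2041)·(-1) = -4.0825.
u_2 = a_2 + 4.0825·e_1 = (1.5000, -2.6667, 0.5000, -1.1667, -1.8333).
‖u_2‖ = 3.7859, so e_2 = (0.3962, -0.7044, 0.1321, -0.3082, -0.4842).

e_2 = (0.3962, -0.7044, 0.1321, -0.3082, -0.4842)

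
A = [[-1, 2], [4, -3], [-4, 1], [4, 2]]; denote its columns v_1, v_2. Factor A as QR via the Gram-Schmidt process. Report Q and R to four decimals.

v_1 = (-1, 4, -4, 4); ‖v_1‖ = 7.0000, so q_1 = (-0.1429, 0.5714, -0.5714, 0.5714).
q_1·v_2 = (-0.1429)·2 + 0.5714·(-3) + (-0.5714)·1 + 0.5714·2 = -1.4286.
u_2 = v_2 + 1.4286·q_1 = (1.7959, -2.1837, 0.1837, 2.8163).
‖u_2‖ = 3.9949, so q_2 = (0.4496, -0.5466, 0.0460, 0.7050).

Q = [[-0.1429, 0.4496], [0.5714, -0.5466], [-0.5714, 0.0460], [0.5714, 0.7050]], R = [[7.0000, -1.4286], [0.0000, 3.9949]]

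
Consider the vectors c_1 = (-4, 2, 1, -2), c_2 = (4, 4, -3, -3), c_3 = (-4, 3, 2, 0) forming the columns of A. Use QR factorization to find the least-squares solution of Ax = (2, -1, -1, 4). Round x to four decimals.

x = (-1.5434, -0.0951, 0.7962)

c_1 = (-4, 2, 1, -2); ‖c_1‖ = 5.0000, so q_1 = (-0.8000, 0.4000, 0.2000, -0.4000).
q_1·c_2 = (-0.8000)·4 + 0.4000·4 + 0.2000·(-3) + (-0.4000)·(-3) = -1.0000.
u_2 = c_2 + 1.0000·q_1 = (3.2000, 4.4000, -2.8000, -3.4000).
‖u_2‖ = 7.0000, so q_2 = (0.4571, 0.6286, -0.4000, -0.4857).
q_1·c_3 = (-0.8000)·(-4) + 0.4000·3 + 0.2000·2 + (-0.4000)·0 = 4.8000; q_2·c_3 = 0.4571·(-4) + 0.6286·3 + (-0.4000)·2 + (-0.4857)·0 = -0.7429.
u_3 = c_3 − 4.8000·q_1 + 0.7429·q_2 = (0.1796, 1.5469, 0.7429, 1.5592).
‖u_3‖ = 2.3255, so q_3 = (0.0772, 0.6652, 0.3194, 0.6705).
Qᵀb = (-3.8000, -1.2571, 1.8517).
Back-substitute: x_3 = 1.8517/2.3255 = 0.7962.
x_2 = (-1.2571 + 0.7429·0.7962)/7.0000 = -0.0951.
x_1 = (-3.8000 + 1.0000·(-0.0951) − 4.8000·0.7962)/5.0000 = -1.5434.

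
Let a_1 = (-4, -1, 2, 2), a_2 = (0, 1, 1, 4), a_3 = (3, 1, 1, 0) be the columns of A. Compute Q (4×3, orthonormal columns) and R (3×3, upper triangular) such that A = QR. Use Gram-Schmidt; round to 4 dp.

Q = [[-0.8000, 0.3748, 0.3399], [-0.2000, 0.3540, 0.0056], [0.4000, 0.0729, 0.9120], [0.4000, 0.8537, -0.2294]], R = [[5.0000, 1.8000, -2.2000], [0.0000, 3.8419, 1.5513], [0.0000, 0.0000, 1.9374]]

a_1 = (-4, -1, 2, 2); ‖a_1‖ = 5.0000, so e_1 = (-0.8000, -0.2000, 0.4000, 0.4000).
e_1·a_2 = (-0.8000)·0 + (-0.2000)·1 + 0.4000·1 + 0.4000·4 = 1.8000.
u_2 = a_2 − 1.8000·e_1 = (1.4400, 1.3600, 0.2800, 3.2800).
‖u_2‖ = 3.8419, so e_2 = (0.3748, 0.3540, 0.0729, 0.8537).
e_1·a_3 = (-0.8000)·3 + (-0.2000)·1 + 0.4000·1 + 0.4000·0 = -2.2000; e_2·a_3 = 0.3748·3 + 0.3540·1 + 0.0729·1 + 0.8537·0 = 1.5513.
u_3 = a_3 + 2.2000·e_1 − 1.5513·e_2 = (0.6585, 0.0108, 1.7669, -0.4444).
‖u_3‖ = 1.9374, so e_3 = (0.3399, 0.0056, 0.9120, -0.2294).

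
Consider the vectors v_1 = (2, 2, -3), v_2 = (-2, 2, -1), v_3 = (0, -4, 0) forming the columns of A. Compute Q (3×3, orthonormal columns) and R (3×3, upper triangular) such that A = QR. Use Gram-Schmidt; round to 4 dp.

Q = [[0.4851, -0.8085, -0.3333], [0.4851, 0.5659, -0.6667], [-0.7276, -0.1617, -0.6667]], R = [[4.1231, 0.7276, -1.9403], [0.0000, 2.9104, -2.2637], [0.0000, 0.0000, 2.6667]]

v_1 = (2, 2, -3); ‖v_1‖ = 4.1231, so e_1 = (0.4851, 0.4851, -0.7276).
e_1·v_2 = 0.4851·(-2) + 0.4851·2 + (-0.7276)·(-1) = 0.7276.
u_2 = v_2 − 0.7276·e_1 = (-2.3529, 1.6471, -0.4706).
‖u_2‖ = 2.9104, so e_2 = (-0.8085, 0.5659, -0.1617).
e_1·v_3 = 0.4851·0 + 0.4851·(-4) + (-0.7276)·0 = -1.9403; e_2·v_3 = (-0.8085)·0 + 0.5659·(-4) + (-0.1617)·0 = -2.2637.
u_3 = v_3 + 1.9403·e_1 + 2.2637·e_2 = (-0.8889, -1.7778, -1.7778).
‖u_3‖ = 2.6667, so e_3 = (-0.3333, -0.6667, -0.6667).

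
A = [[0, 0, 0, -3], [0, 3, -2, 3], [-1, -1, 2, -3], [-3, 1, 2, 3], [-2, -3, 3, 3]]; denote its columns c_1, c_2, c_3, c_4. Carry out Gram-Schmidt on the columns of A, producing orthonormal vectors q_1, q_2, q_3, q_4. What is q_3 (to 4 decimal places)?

q_3 = (0.0000, -0.3273, 0.7638, 0.1091, -0.5455)

c_1 = (0, 0, -1, -3, -2); ‖c_1‖ = 3.7417, so q_1 = (0.0000, 0.0000, -0.2673, -0.8018, -0.5345).
q_1·c_2 = 0.0000·0 + 0.0000·3 + (-0.2673)·(-1) + (-0.8018)·1 + (-0.5345)·(-3) = 1.0690.
u_2 = c_2 − 1.0690·q_1 = (0.0000, 3.0000, -0.7143, 1.8571, -2.4286).
‖u_2‖ = 4.3425, so q_2 = (0.0000, 0.6908, -0.1645, 0.4277, -0.5593).
q_1·c_3 = 0.0000·0 + 0.0000·(-2) + (-0.2673)·2 + (-0.8018)·2 + (-0.5345)·3 = -3.7417; q_2·c_3 = 0.0000·0 + 0.6908·(-2) + (-0.1645)·2 + 0.4277·2 + (-0.5593)·3 = -2.5331.
u_3 = c_3 + 3.7417·q_1 + 2.5331·q_2 = (0.0000, -0.2500, 0.5833, 0.0833, -0.4167).
‖u_3‖ = 0.7638, so q_3 = (0.0000, -0.3273, 0.7638, 0.1091, -0.5455).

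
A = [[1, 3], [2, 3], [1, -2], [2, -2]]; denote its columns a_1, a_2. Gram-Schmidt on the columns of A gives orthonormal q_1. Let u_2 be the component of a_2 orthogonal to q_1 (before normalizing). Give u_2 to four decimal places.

a_1 = (1, 2, 1, 2); ‖a_1‖ = 3.1623, so q_1 = (0.3162, 0.6325, 0.3162, 0.6325).
q_1·a_2 = 0.3162·3 + 0.6325·3 + 0.3162·(-2) + 0.6325·(-2) = 0.9487.
u_2 = a_2 − 0.9487·q_1 = (2.7000, 2.4000, -2.3000, -2.6000).

u_2 = (2.7000, 2.4000, -2.3000, -2.6000)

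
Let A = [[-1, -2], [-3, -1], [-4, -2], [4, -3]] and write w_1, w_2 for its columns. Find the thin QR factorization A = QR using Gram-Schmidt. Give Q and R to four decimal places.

w_1 = (-1, -3, -4, 4); ‖w_1‖ = 6.4807, so q_1 = (-0.1543, -0.4629, -0.6172, 0.6172).
q_1·w_2 = (-0.1543)·(-2) + (-0.4629)·(-1) + (-0.6172)·(-2) + 0.6172·(-3) = 0.1543.
u_2 = w_2 − 0.1543·q_1 = (-1.9762, -0.9286, -1.9048, -3.0952).
‖u_2‖ = 4.2398, so q_2 = (-0.4661, -0.2190, -0.4493, -0.7300).

Q = [[-0.1543, -0.4661], [-0.4629, -0.2190], [-0.6172, -0.4493], [0.6172, -0.7300]], R = [[6.4807, 0.1543], [0.0000, 4.2398]]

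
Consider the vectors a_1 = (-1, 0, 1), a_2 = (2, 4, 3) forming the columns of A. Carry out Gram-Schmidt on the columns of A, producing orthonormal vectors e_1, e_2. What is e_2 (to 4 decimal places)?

a_1 = (-1, 0, 1); ‖a_1‖ = 1.4142, so e_1 = (-0.7071, 0.0000, 0.7071).
e_1·a_2 = (-0.7071)·2 + 0.0000·4 + 0.7071·3 = 0.7071.
u_2 = a_2 − 0.7071·e_1 = (2.5000, 4.0000, 2.5000).
‖u_2‖ = 5.3385, so e_2 = (0.4683, 0.7493, 0.4683).

e_2 = (0.4683, 0.7493, 0.4683)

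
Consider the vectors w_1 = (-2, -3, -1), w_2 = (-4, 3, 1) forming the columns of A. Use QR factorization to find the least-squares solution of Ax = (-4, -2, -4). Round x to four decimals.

w_1 = (-2, -3, -1); ‖w_1‖ = 3.7417, so q_1 = (-0.5345, -0.8018, -0.2673).
q_1·w_2 = (-0.5345)·(-4) + (-0.8018)·3 + (-0.2673)·1 = -0.5345.
u_2 = w_2 + 0.5345·q_1 = (-4.2857, 2.5714, 0.8571).
‖u_2‖ = 5.0709, so q_2 = (-0.8452, 0.5071, 0.1690).
Qᵀb = (4.8107, 1.6903).
Back-substitute: x_2 = 1.6903/5.0709 = 0.3333.
x_1 = (4.8107 + 0.5345·0.3333)/3.7417 = 1.3333.

x = (1.3333, 0.3333)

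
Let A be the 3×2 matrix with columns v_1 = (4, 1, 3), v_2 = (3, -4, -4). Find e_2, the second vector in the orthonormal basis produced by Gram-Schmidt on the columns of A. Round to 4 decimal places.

e_2 = (0.5689, -0.6052, -0.5568)

v_1 = (4, 1, 3); ‖v_1‖ = 5.0990, so e_1 = (0.7845, 0.1961, 0.5883).
e_1·v_2 = 0.7845·3 + 0.1961·(-4) + 0.5883·(-4) = -0.7845.
u_2 = v_2 + 0.7845·e_1 = (3.6154, -3.8462, -3.5385).
‖u_2‖ = 6.3549, so e_2 = (0.5689, -0.6052, -0.5568).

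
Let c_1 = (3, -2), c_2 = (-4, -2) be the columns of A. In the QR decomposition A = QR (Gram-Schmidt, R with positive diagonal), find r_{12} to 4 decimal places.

e_1 = c_1/‖c_1‖ = (3, -2)/3.6056 = (0.8321, -0.5547).
r_{12} = e_1·c_2 = -2.2188.

r_{12} = -2.2188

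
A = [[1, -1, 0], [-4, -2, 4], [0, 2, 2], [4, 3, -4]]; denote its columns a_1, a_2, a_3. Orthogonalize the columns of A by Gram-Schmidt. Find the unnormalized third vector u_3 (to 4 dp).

a_1 = (1, -4, 0, 4); ‖a_1‖ = 5.7446, so q_1 = (0.1741, -0.6963, 0.0000, 0.6963).
q_1·a_2 = 0.1741·(-1) + (-0.6963)·(-2) + 0.0000·2 + 0.6963·3 = 3.3075.
u_2 = a_2 − 3.3075·q_1 = (-1.5758, 0.3030, 2.0000, 0.6970).
‖u_2‖ = 2.6572, so q_2 = (-0.5930, 0.1140, 0.7527, 0.2623).
q_1·a_3 = 0.1741·0 + (-0.6963)·4 + 0.0000·2 + 0.6963·(-4) = -5.5705; q_2·a_3 = (-0.5930)·0 + 0.1140·4 + 0.7527·2 + 0.2623·(-4) = 0.9123.
u_3 = a_3 + 5.5705·q_1 − 0.9123·q_2 = (1.5107, 0.0172, 1.3133, -0.3605).

u_3 = (1.5107, 0.0172, 1.3133, -0.3605)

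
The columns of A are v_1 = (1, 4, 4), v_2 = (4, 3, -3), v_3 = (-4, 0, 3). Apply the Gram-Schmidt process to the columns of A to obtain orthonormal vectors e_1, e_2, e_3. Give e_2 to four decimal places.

v_1 = (1, 4, 4); ‖v_1‖ = 5.7446, so e_1 = (0.1741, 0.6963, 0.6963).
e_1·v_2 = 0.1741·4 + 0.6963·3 + 0.6963·(-3) = 0.6963.
u_2 = v_2 − 0.6963·e_1 = (3.8788, 2.5152, -3.4848).
‖u_2‖ = 5.7892, so e_2 = (0.6700, 0.4345, -0.6020).

e_2 = (0.6700, 0.4345, -0.6020)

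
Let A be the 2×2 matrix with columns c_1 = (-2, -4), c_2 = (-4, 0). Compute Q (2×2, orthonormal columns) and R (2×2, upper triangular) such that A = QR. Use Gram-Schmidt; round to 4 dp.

Q = [[-0.4472, -0.8944], [-0.8944, 0.4472]], R = [[4.4721, 1.7889], [0.0000, 3.5777]]

c_1 = (-2, -4); ‖c_1‖ = 4.4721, so q_1 = (-0.4472, -0.8944).
q_1·c_2 = (-0.4472)·(-4) + (-0.8944)·0 = 1.7889.
u_2 = c_2 − 1.7889·q_1 = (-3.2000, 1.6000).
‖u_2‖ = 3.5777, so q_2 = (-0.8944, 0.4472).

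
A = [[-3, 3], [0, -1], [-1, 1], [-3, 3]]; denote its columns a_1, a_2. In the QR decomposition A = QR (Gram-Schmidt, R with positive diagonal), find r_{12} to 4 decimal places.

a_1 = (-3, 0, -1, -3); ‖a_1‖ = 4.3589, so e_1 = (-0.6882, 0.0000, -0.2294, -0.6882).
r_{12} = e_1·a_2 = -4.3589.

r_{12} = -4.3589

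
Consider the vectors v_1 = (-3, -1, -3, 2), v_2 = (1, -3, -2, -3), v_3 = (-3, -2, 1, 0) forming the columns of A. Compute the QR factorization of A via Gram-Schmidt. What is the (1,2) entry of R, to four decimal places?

r_{12} = 0.0000

q_1 = v_1/‖v_1‖ = (-3, -1, -3, 2)/4.7958 = (-0.6255, -0.2085, -0.6255, 0.4170).
r_{12} = q_1·v_2 = 0.0000.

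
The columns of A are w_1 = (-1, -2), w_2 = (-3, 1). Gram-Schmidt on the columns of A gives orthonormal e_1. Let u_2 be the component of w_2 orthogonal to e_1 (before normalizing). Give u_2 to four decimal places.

u_2 = (-2.8000, 1.4000)

w_1 = (-1, -2); ‖w_1‖ = 2.2361, so e_1 = (-0.4472, -0.8944).
e_1·w_2 = (-0.4472)·(-3) + (-0.8944)·1 = 0.4472.
u_2 = w_2 − 0.4472·e_1 = (-2.8000, 1.4000).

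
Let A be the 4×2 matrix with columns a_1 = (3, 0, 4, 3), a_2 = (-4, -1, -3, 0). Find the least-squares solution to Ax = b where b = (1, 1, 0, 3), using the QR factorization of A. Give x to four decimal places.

a_1 = (3, 0, 4, 3); ‖a_1‖ = 5.8310, so e_1 = (0.5145, 0.0000, 0.6860, 0.5145).
e_1·a_2 = 0.5145·(-4) + 0.0000·(-1) + 0.6860·(-3) + 0.5145·0 = -4.1160.
u_2 = a_2 + 4.1160·e_1 = (-1.8824, -1.0000, -0.1765, 2.1176).
‖u_2‖ = 3.0098, so e_2 = (-0.6254, -0.3322, -0.0586, 0.7036).
Qᵀb = (2.0580, 1.1531).
Back-substitute: x_2 = 1.1531/3.0098 = 0.3831.
x_1 = (2.0580 + 4.1160·0.3831)/5.8310 = 0.6234.

x = (0.6234, 0.3831)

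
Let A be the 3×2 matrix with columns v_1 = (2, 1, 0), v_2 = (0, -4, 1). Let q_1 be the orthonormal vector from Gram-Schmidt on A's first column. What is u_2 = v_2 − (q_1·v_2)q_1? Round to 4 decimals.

v_1 = (2, 1, 0); ‖v_1‖ = 2.2361, so q_1 = (0.8944, 0.4472, 0.0000).
q_1·v_2 = 0.8944·0 + 0.4472·(-4) + 0.0000·1 = -1.7889.
u_2 = v_2 + 1.7889·q_1 = (1.6000, -3.2000, 1.0000).

u_2 = (1.6000, -3.2000, 1.0000)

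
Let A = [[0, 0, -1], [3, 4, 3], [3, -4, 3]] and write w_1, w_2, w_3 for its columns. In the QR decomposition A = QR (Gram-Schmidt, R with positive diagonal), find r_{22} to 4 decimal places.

r_{22} = 5.6569

w_1 = (0, 3, 3); ‖w_1‖ = 4.2426, so q_1 = (0.0000, 0.7071, 0.7071).
q_1·w_2 = 0.0000·0 + 0.7071·4 + 0.7071·(-4) = 0.0000.
u_2 = w_2 + 0.0000·q_1 = (0.0000, 4.0000, -4.0000).
r_{22} = ‖u_2‖ = 5.6569.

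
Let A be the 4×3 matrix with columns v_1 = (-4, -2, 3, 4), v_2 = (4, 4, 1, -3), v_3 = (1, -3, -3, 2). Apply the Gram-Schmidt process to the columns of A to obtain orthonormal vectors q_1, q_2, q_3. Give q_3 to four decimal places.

q_3 = (0.7245, -0.2249, -0.0500, 0.6496)

v_1 = (-4, -2, 3, 4); ‖v_1‖ = 6.7082, so q_1 = (-0.5963, -0.2981, 0.4472, 0.5963).
q_1·v_2 = (-0.5963)·4 + (-0.2981)·4 + 0.4472·1 + 0.5963·(-3) = -4.9193.
u_2 = v_2 + 4.9193·q_1 = (1.0667, 2.5333, 3.2000, -0.0667).
‖u_2‖ = 4.2190, so q_2 = (0.2528, 0.6005, 0.7585, -0.0158).
q_1·v_3 = (-0.5963)·1 + (-0.2981)·(-3) + 0.4472·(-3) + 0.5963·2 = 0.1491; q_2·v_3 = 0.2528·1 + 0.6005·(-3) + 0.7585·(-3) + (-0.0158)·2 = -3.8556.
u_3 = v_3 − 0.1491·q_1 + 3.8556·q_2 = (2.0637, -0.6404, -0.1423, 1.8502).
‖u_3‖ = 2.8482, so q_3 = (0.7245, -0.2249, -0.0500, 0.6496).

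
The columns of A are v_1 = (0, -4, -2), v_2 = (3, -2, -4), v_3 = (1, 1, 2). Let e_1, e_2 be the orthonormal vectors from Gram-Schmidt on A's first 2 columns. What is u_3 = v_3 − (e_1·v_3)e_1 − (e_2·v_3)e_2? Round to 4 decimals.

v_1 = (0, -4, -2); ‖v_1‖ = 4.4721, so e_1 = (0.0000, -0.8944, -0.4472).
e_1·v_2 = 0.0000·3 + (-0.8944)·(-2) + (-0.4472)·(-4) = 3.5777.
u_2 = v_2 − 3.5777·e_1 = (3.0000, 1.2000, -2.4000).
‖u_2‖ = 4.0249, so e_2 = (0.7454, 0.2981, -0.5963).
e_1·v_3 = 0.0000·1 + (-0.8944)·1 + (-0.4472)·2 = -1.7889; e_2·v_3 = 0.7454·1 + 0.2981·1 + (-0.5963)·2 = -0.1491.
u_3 = v_3 + 1.7889·e_1 + 0.1491·e_2 = (1.1111, -0.5556, 1.1111).

u_3 = (1.1111, -0.5556, 1.1111)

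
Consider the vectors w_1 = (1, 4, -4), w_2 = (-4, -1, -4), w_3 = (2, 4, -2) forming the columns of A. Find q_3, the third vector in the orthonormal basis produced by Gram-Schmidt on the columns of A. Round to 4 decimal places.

q_3 = (-0.6247, 0.6247, 0.4685)

q_1 = w_1/‖w_1‖ = (1, 4, -4)/5.7446 = (0.1741, 0.6963, -0.6963).
r_{12} = q_1·w_2 = 1.3926.
u_2 = w_2 − 1.3926·q_1 = (-4.2424, -1.9697, -3.0303).
‖u_2‖ = 5.5732, so q_2 = (-0.7612, -0.3534, -0.5437).
r_{13} = q_1·w_3 = 4.5260; r_{23} = q_2·w_3 = -1.8487.
u_3 = w_3 − 4.5260·q_1 + 1.8487·q_2 = (-0.1951, 0.1951, 0.1463).
‖u_3‖ = 0.3123, so q_3 = (-0.6247, 0.6247, 0.4685).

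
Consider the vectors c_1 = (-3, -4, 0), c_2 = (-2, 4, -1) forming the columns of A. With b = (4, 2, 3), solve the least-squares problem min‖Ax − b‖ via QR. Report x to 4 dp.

c_1 = (-3, -4, 0); ‖c_1‖ = 5.0000, so e_1 = (-0.6000, -0.8000, 0.0000).
e_1·c_2 = (-0.6000)·(-2) + (-0.8000)·4 + 0.0000·(-1) = -2.0000.
u_2 = c_2 + 2.0000·e_1 = (-3.2000, 2.4000, -1.0000).
‖u_2‖ = 4.1231, so e_2 = (-0.7761, 0.5821, -0.2425).
Qᵀb = (-4.0000, -2.6679).
Back-substitute: x_2 = -2.6679/4.1231 = -0.6471.
x_1 = (-4.0000 + 2.0000·(-0.6471))/5.0000 = -1.0588.

x = (-1.0588, -0.6471)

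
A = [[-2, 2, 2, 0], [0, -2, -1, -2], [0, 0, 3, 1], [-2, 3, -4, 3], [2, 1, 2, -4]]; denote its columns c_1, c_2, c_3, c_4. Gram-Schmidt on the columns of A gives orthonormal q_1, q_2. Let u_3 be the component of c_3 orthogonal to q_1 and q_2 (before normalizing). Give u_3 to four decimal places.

u_3 = (3.2632, -0.7895, 3.0000, -2.8421, 0.4211)

c_1 = (-2, 0, 0, -2, 2); ‖c_1‖ = 3.4641, so q_1 = (-0.5774, 0.0000, 0.0000, -0.5774, 0.5774).
q_1·c_2 = (-0.5774)·2 + 0.0000·(-2) + 0.0000·0 + (-0.5774)·3 + 0.5774·1 = -2.3094.
u_2 = c_2 + 2.3094·q_1 = (0.6667, -2.0000, 0.0000, 1.6667, 2.3333).
‖u_2‖ = 3.5590, so q_2 = (0.1873, -0.5620, 0.0000, 0.4683, 0.6556).
q_1·c_3 = (-0.5774)·2 + 0.0000·(-1) + 0.0000·3 + (-0.5774)·(-4) + 0.5774·2 = 2.3094; q_2·c_3 = 0.1873·2 + (-0.5620)·(-1) + 0.0000·3 + 0.4683·(-4) + 0.6556·2 = 0.3746.
u_3 = c_3 − 2.3094·q_1 − 0.3746·q_2 = (3.2632, -0.7895, 3.0000, -2.8421, 0.4211).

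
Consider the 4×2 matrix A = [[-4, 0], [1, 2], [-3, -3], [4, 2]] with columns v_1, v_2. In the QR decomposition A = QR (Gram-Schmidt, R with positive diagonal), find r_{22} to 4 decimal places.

v_1 = (-4, 1, -3, 4); ‖v_1‖ = 6.4807, so e_1 = (-0.6172, 0.1543, -0.4629, 0.6172).
e_1·v_2 = (-0.6172)·0 + 0.1543·2 + (-0.4629)·(-3) + 0.6172·2 = 2.9318.
u_2 = v_2 − 2.9318·e_1 = (1.8095, 1.5476, -1.6429, 0.1905).
r_{22} = ‖u_2‖ = 2.8991.

r_{22} = 2.8991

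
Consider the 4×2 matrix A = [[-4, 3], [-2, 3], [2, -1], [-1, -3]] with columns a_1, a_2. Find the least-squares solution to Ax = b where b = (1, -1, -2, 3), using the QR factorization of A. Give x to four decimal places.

a_1 = (-4, -2, 2, -1); ‖a_1‖ = 5.0000, so e_1 = (-0.8000, -0.4000, 0.4000, -0.2000).
e_1·a_2 = (-0.8000)·3 + (-0.4000)·3 + 0.4000·(-1) + (-0.2000)·(-3) = -3.4000.
u_2 = a_2 + 3.4000·e_1 = (0.2800, 1.6400, 0.3600, -3.6800).
‖u_2‖ = 4.0546, so e_2 = (0.0691, 0.4045, 0.0888, -0.9076).
Qᵀb = (-1.8000, -3.2358).
Back-substitute: x_2 = -3.2358/4.0546 = -0.7981.
x_1 = (-1.8000 + 3.4000·(-0.7981))/5.0000 = -0.9027.

x = (-0.9027, -0.7981)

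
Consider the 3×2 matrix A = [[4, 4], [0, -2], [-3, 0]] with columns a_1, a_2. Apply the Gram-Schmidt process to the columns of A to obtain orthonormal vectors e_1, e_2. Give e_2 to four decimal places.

e_2 = (0.4609, -0.6402, 0.6146)

a_1 = (4, 0, -3); ‖a_1‖ = 5.0000, so e_1 = (0.8000, 0.0000, -0.6000).
e_1·a_2 = 0.8000·4 + 0.0000·(-2) + (-0.6000)·0 = 3.2000.
u_2 = a_2 − 3.2000·e_1 = (1.4400, -2.0000, 1.9200).
‖u_2‖ = 3.1241, so e_2 = (0.4609, -0.6402, 0.6146).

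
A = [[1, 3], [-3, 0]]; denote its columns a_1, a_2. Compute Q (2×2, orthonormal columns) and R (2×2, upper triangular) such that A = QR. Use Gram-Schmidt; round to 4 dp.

e_1 = a_1/‖a_1‖ = (1, -3)/3.1623 = (0.3162, -0.9487).
r_{12} = e_1·a_2 = 0.9487.
u_2 = a_2 − 0.9487·e_1 = (2.7000, 0.9000).
‖u_2‖ = 2.8460, so e_2 = (0.9487, 0.3162).

Q = [[0.3162, 0.9487], [-0.9487, 0.3162]], R = [[3.1623, 0.9487], [0.0000, 2.8460]]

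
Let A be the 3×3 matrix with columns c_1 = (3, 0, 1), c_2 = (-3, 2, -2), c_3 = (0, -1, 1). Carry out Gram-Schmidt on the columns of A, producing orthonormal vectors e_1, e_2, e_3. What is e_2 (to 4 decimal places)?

c_1 = (3, 0, 1); ‖c_1‖ = 3.1623, so e_1 = (0.9487, 0.0000, 0.3162).
e_1·c_2 = 0.9487·(-3) + 0.0000·2 + 0.3162·(-2) = -3.4785.
u_2 = c_2 + 3.4785·e_1 = (0.3000, 2.0000, -0.9000).
‖u_2‖ = 2.2136, so e_2 = (0.1355, 0.9035, -0.4066).

e_2 = (0.1355, 0.9035, -0.4066)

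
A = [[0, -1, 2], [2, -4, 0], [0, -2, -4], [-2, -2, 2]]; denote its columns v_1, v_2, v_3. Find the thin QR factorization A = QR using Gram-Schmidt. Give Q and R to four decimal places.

v_1 = (0, 2, 0, -2); ‖v_1‖ = 2.8284, so q_1 = (0.0000, 0.7071, 0.0000, -0.7071).
q_1·v_2 = 0.0000·(-1) + 0.7071·(-4) + 0.0000·(-2) + (-0.7071)·(-2) = -1.4142.
u_2 = v_2 + 1.4142·q_1 = (-1.0000, -3.0000, -2.0000, -3.0000).
‖u_2‖ = 4.7958, so q_2 = (-0.2085, -0.6255, -0.4170, -0.6255).
q_1·v_3 = 0.0000·2 + 0.7071·0 + 0.0000·(-4) + (-0.7071)·2 = -1.4142; q_2·v_3 = (-0.2085)·2 + (-0.6255)·0 + (-0.4170)·(-4) + (-0.6255)·2 = 0.0000.
u_3 = v_3 + 1.4142·q_1 + 0.0000·q_2 = (2.0000, 1.0000, -4.0000, 1.0000).
‖u_3‖ = 4.6904, so q_3 = (0.4264, 0.2132, -0.8528, 0.2132).

Q = [[0.0000, -0.2085, 0.4264], [0.7071, -0.6255, 0.2132], [0.0000, -0.4170, -0.8528], [-0.7071, -0.6255, 0.2132]], R = [[2.8284, -1.4142, -1.4142], [0.0000, 4.7958, 0.0000], [0.0000, 0.0000, 4.6904]]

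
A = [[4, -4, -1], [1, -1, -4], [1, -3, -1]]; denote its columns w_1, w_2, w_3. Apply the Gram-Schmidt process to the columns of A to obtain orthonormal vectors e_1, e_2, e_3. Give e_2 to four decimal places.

w_1 = (4, 1, 1); ‖w_1‖ = 4.2426, so e_1 = (0.9428, 0.2357, 0.2357).
e_1·w_2 = 0.9428·(-4) + 0.2357·(-1) + 0.2357·(-3) = -4.7140.
u_2 = w_2 + 4.7140·e_1 = (0.4444, 0.1111, -1.8889).
‖u_2‖ = 1.9437, so e_2 = (0.2287, 0.0572, -0.9718).

e_2 = (0.2287, 0.0572, -0.9718)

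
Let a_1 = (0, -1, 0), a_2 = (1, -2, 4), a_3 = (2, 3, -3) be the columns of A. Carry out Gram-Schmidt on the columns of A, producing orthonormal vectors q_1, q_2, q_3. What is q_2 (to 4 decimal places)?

a_1 = (0, -1, 0); ‖a_1‖ = 1.0000, so q_1 = (0.0000, -1.0000, 0.0000).
q_1·a_2 = 0.0000·1 + (-1.0000)·(-2) + 0.0000·4 = 2.0000.
u_2 = a_2 − 2.0000·q_1 = (1.0000, 0.0000, 4.0000).
‖u_2‖ = 4.1231, so q_2 = (0.2425, 0.0000, 0.9701).

q_2 = (0.2425, 0.0000, 0.9701)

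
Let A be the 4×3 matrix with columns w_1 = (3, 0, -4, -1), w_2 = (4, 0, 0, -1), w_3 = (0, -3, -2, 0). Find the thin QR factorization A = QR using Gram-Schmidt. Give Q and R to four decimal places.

Q = [[0.5883, 0.7715, 0.0098], [0.0000, 0.0000, -0.9992], [-0.7845, 0.6172, -0.0024], [-0.1961, -0.1543, 0.0390]], R = [[5.0990, 2.5495, 1.5689], [0.0000, 3.2404, -1.2344], [0.0000, 0.0000, 3.0024]]

w_1 = (3, 0, -4, -1); ‖w_1‖ = 5.0990, so q_1 = (0.5883, 0.0000, -0.7845, -0.1961).
q_1·w_2 = 0.5883·4 + 0.0000·0 + (-0.7845)·0 + (-0.1961)·(-1) = 2.5495.
u_2 = w_2 − 2.5495·q_1 = (2.5000, 0.0000, 2.0000, -0.5000).
‖u_2‖ = 3.2404, so q_2 = (0.7715, 0.0000, 0.6172, -0.1543).
q_1·w_3 = 0.5883·0 + 0.0000·(-3) + (-0.7845)·(-2) + (-0.1961)·0 = 1.5689; q_2·w_3 = 0.7715·0 + 0.0000·(-3) + 0.6172·(-2) + (-0.1543)·0 = -1.2344.
u_3 = w_3 − 1.5689·q_1 + 1.2344·q_2 = (0.0293, -3.0000, -0.0073, 0.1172).
‖u_3‖ = 3.0024, so q_3 = (0.0098, -0.9992, -0.0024, 0.0390).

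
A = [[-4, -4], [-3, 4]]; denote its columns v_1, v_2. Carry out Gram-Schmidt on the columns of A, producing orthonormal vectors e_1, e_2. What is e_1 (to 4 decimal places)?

e_1 = v_1/‖v_1‖ = (-4, -3)/5.0000 = (-0.8000, -0.6000).

e_1 = (-0.8000, -0.6000)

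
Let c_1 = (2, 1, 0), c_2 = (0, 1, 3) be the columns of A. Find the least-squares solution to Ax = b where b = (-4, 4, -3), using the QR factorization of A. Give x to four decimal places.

e_1 = c_1/‖c_1‖ = (2, 1, 0)/2.2361 = (0.8944, 0.4472, 0.0000).
r_{12} = e_1·c_2 = 0.4472.
u_2 = c_2 − 0.4472·e_1 = (-0.4000, 0.8000, 3.0000).
‖u_2‖ = 3.1305, so e_2 = (-0.1278, 0.2556, 0.9583).
Qᵀb = (-1.7889, -1.3416).
Back-substitute: x_2 = -1.3416/3.1305 = -0.4286.
x_1 = (-1.7889 − 0.4472·(-0.4286))/2.2361 = -0.7143.

x = (-0.7143, -0.4286)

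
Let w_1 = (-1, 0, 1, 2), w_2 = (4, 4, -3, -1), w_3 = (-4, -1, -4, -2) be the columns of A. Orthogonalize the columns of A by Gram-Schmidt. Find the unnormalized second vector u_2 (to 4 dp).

u_2 = (2.5000, 4.0000, -1.5000, 2.0000)

w_1 = (-1, 0, 1, 2); ‖w_1‖ = 2.4495, so e_1 = (-0.4082, 0.0000, 0.4082, 0.8165).
e_1·w_2 = (-0.4082)·4 + 0.0000·4 + 0.4082·(-3) + 0.8165·(-1) = -3.6742.
u_2 = w_2 + 3.6742·e_1 = (2.5000, 4.0000, -1.5000, 2.0000).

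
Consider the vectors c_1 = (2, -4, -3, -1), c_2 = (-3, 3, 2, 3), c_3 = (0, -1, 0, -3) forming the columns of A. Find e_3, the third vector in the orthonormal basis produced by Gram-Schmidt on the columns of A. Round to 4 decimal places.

e_3 = (-0.7932, -0.3077, 0.0557, -0.5226)

e_1 = c_1/‖c_1‖ = (2, -4, -3, -1)/5.4772 = (0.3651, -0.7303, -0.5477, -0.1826).
r_{12} = e_1·c_2 = -4.9295.
u_2 = c_2 + 4.9295·e_1 = (-1.2000, -0.6000, -0.7000, 2.1000).
‖u_2‖ = 2.5884, so e_2 = (-0.4636, -0.2318, -0.2704, 0.8113).
r_{13} = e_1·c_3 = 1.2780; r_{23} = e_2·c_3 = -2.2021.
u_3 = c_3 − 1.2780·e_1 + 2.2021·e_2 = (-1.4876, -0.5771, 0.1045, -0.9801).
‖u_3‖ = 1.8755, so e_3 = (-0.7932, -0.3077, 0.0557, -0.5226).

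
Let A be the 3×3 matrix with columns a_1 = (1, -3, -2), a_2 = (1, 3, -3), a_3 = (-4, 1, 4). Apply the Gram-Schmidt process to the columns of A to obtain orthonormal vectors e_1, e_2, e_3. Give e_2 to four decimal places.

a_1 = (1, -3, -2); ‖a_1‖ = 3.7417, so e_1 = (0.2673, -0.8018, -0.5345).
e_1·a_2 = 0.2673·1 + (-0.8018)·3 + (-0.5345)·(-3) = -0.5345.
u_2 = a_2 + 0.5345·e_1 = (1.1429, 2.5714, -3.2857).
‖u_2‖ = 4.3260, so e_2 = (0.2642, 0.5944, -0.7595).

e_2 = (0.2642, 0.5944, -0.7595)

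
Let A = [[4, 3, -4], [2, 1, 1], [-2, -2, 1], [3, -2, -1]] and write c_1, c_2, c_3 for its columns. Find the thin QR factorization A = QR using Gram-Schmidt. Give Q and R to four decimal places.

c_1 = (4, 2, -2, 3); ‖c_1‖ = 5.7446, so e_1 = (0.6963, 0.3482, -0.3482, 0.5222).
e_1·c_2 = 0.6963·3 + 0.3482·1 + (-0.3482)·(-2) + 0.5222·(-2) = 2.0889.
u_2 = c_2 − 2.0889·e_1 = (1.5455, 0.2727, -1.2727, -3.0909).
‖u_2‖ = 3.6927, so e_2 = (0.4185, 0.0739, -0.3447, -0.8370).
e_1·c_3 = 0.6963·(-4) + 0.3482·1 + (-0.3482)·1 + 0.5222·(-1) = -3.3075; e_2·c_3 = 0.4185·(-4) + 0.0739·1 + (-0.3447)·1 + (-0.8370)·(-1) = -1.1078.
u_3 = c_3 + 3.3075·e_1 + 1.1078·e_2 = (-1.2333, 2.2333, -0.5333, -0.2000).
‖u_3‖ = 2.6141, so e_3 = (-0.4718, 0.8544, -0.2040, -0.0765).

Q = [[0.6963, 0.4185, -0.4718], [0.3482, 0.0739, 0.8544], [-0.3482, -0.3447, -0.2040], [0.5222, -0.8370, -0.0765]], R = [[5.7446, 2.0889, -3.3075], [0.0000, 3.6927, -1.1078], [0.0000, 0.0000, 2.6141]]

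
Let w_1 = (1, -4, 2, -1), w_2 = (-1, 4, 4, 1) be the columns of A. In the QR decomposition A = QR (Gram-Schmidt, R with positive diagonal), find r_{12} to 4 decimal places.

r_{12} = -2.1320

w_1 = (1, -4, 2, -1); ‖w_1‖ = 4.6904, so e_1 = (0.2132, -0.8528, 0.4264, -0.2132).
r_{12} = e_1·w_2 = -2.1320.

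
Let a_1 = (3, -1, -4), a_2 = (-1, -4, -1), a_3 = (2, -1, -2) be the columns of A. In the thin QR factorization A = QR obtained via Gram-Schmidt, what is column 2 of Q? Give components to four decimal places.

q_2 = (-0.3820, -0.9225, -0.0559)

a_1 = (3, -1, -4); ‖a_1‖ = 5.0990, so q_1 = (0.5883, -0.1961, -0.7845).
q_1·a_2 = 0.5883·(-1) + (-0.1961)·(-4) + (-0.7845)·(-1) = 0.9806.
u_2 = a_2 − 0.9806·q_1 = (-1.5769, -3.8077, -0.2308).
‖u_2‖ = 4.1278, so q_2 = (-0.3820, -0.9225, -0.0559).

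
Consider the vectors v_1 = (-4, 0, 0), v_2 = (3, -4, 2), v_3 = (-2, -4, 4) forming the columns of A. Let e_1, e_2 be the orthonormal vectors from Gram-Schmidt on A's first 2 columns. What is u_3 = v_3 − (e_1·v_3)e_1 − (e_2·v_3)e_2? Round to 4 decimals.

u_3 = (0.0000, 0.8000, 1.6000)

v_1 = (-4, 0, 0); ‖v_1‖ = 4.0000, so e_1 = (-1.0000, 0.0000, 0.0000).
e_1·v_2 = (-1.0000)·3 + 0.0000·(-4) + 0.0000·2 = -3.0000.
u_2 = v_2 + 3.0000·e_1 = (0.0000, -4.0000, 2.0000).
‖u_2‖ = 4.4721, so e_2 = (0.0000, -0.8944, 0.4472).
e_1·v_3 = (-1.0000)·(-2) + 0.0000·(-4) + 0.0000·4 = 2.0000; e_2·v_3 = 0.0000·(-2) + (-0.8944)·(-4) + 0.4472·4 = 5.3666.
u_3 = v_3 − 2.0000·e_1 − 5.3666·e_2 = (0.0000, 0.8000, 1.6000).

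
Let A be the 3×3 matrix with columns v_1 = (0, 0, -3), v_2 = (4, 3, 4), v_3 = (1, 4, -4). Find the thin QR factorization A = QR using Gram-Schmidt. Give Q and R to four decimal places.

Q = [[0.0000, 0.8000, -0.6000], [0.0000, 0.6000, 0.8000], [-1.0000, 0.0000, 0.0000]], R = [[3.0000, -4.0000, 4.0000], [0.0000, 5.0000, 3.2000], [0.0000, 0.0000, 2.6000]]

v_1 = (0, 0, -3); ‖v_1‖ = 3.0000, so q_1 = (0.0000, 0.0000, -1.0000).
q_1·v_2 = 0.0000·4 + 0.0000·3 + (-1.0000)·4 = -4.0000.
u_2 = v_2 + 4.0000·q_1 = (4.0000, 3.0000, 0.0000).
‖u_2‖ = 5.0000, so q_2 = (0.8000, 0.6000, 0.0000).
q_1·v_3 = 0.0000·1 + 0.0000·4 + (-1.0000)·(-4) = 4.0000; q_2·v_3 = 0.8000·1 + 0.6000·4 + 0.0000·(-4) = 3.2000.
u_3 = v_3 − 4.0000·q_1 − 3.2000·q_2 = (-1.5600, 2.0800, 0.0000).
‖u_3‖ = 2.6000, so q_3 = (-0.6000, 0.8000, 0.0000).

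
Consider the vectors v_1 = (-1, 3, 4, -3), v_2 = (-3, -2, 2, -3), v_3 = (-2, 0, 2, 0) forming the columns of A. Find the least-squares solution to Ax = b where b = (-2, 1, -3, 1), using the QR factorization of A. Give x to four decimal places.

v_1 = (-1, 3, 4, -3); ‖v_1‖ = 5.9161, so q_1 = (-0.1690, 0.5071, 0.6761, -0.5071).
q_1·v_2 = (-0.1690)·(-3) + 0.5071·(-2) + 0.6761·2 + (-0.5071)·(-3) = 2.3664.
u_2 = v_2 − 2.3664·q_1 = (-2.6000, -3.2000, 0.4000, -1.8000).
‖u_2‖ = 4.5166, so q_2 = (-0.5756, -0.7085, 0.0886, -0.3985).
q_1·v_3 = (-0.1690)·(-2) + 0.5071·0 + 0.6761·2 + (-0.5071)·0 = 1.6903; q_2·v_3 = (-0.5756)·(-2) + (-0.7085)·0 + 0.0886·2 + (-0.3985)·0 = 1.3284.
u_3 = v_3 − 1.6903·q_1 − 1.3284·q_2 = (-0.9496, 0.0840, 0.7395, 1.3866).
‖u_3‖ = 1.8380, so q_3 = (-0.5166, 0.0457, 0.4023, 0.7544).
Qᵀb = (-1.6903, -0.2214, 0.6264).
Back-substitute: x_3 = 0.6264/1.8380 = 0.3408.
x_2 = (-0.2214 − 1.3284·0.3408)/4.5166 = -0.1493.
x_1 = (-1.6903 − 2.3664·(-0.1493) − 1.6903·0.3408)/5.9161 = -0.3234.

x = (-0.3234, -0.1493, 0.3408)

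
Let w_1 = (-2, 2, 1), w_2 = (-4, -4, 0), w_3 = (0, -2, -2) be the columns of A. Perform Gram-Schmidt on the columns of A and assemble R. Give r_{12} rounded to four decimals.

r_{12} = 0.0000

w_1 = (-2, 2, 1); ‖w_1‖ = 3.0000, so q_1 = (-0.6667, 0.6667, 0.3333).
r_{12} = q_1·w_2 = 0.0000.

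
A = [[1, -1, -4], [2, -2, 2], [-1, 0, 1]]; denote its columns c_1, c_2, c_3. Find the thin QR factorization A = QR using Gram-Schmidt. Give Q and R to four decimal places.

Q = [[0.4082, -0.1826, -0.8944], [0.8165, -0.3651, 0.4472], [-0.4082, -0.9129, 0.0000]], R = [[2.4495, -2.0412, -0.4082], [0.0000, 0.9129, -0.9129], [0.0000, 0.0000, 4.4721]]

q_1 = c_1/‖c_1‖ = (1, 2, -1)/2.4495 = (0.4082, 0.8165, -0.4082).
r_{12} = q_1·c_2 = -2.0412.
u_2 = c_2 + 2.0412·q_1 = (-0.1667, -0.3333, -0.8333).
‖u_2‖ = 0.9129, so q_2 = (-0.1826, -0.3651, -0.9129).
r_{13} = q_1·c_3 = -0.4082; r_{23} = q_2·c_3 = -0.9129.
u_3 = c_3 + 0.4082·q_1 + 0.9129·q_2 = (-4.0000, 2.0000, 0.0000).
‖u_3‖ = 4.4721, so q_3 = (-0.8944, 0.4472, 0.0000).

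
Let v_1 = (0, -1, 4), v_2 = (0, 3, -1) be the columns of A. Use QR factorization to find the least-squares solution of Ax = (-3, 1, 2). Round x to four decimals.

x = (0.6364, 0.5455)

v_1 = (0, -1, 4); ‖v_1‖ = 4.1231, so e_1 = (0.0000, -0.2425, 0.9701).
e_1·v_2 = 0.0000·0 + (-0.2425)·3 + 0.9701·(-1) = -1.6977.
u_2 = v_2 + 1.6977·e_1 = (0.0000, 2.5882, 0.6471).
‖u_2‖ = 2.6679, so e_2 = (0.0000, 0.9701, 0.2425).
Qᵀb = (1.6977, 1.4552).
Back-substitute: x_2 = 1.4552/2.6679 = 0.5455.
x_1 = (1.6977 + 1.6977·0.5455)/4.1231 = 0.6364.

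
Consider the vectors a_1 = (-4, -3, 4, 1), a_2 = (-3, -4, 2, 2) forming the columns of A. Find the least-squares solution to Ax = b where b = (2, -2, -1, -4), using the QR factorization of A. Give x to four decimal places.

e_1 = a_1/‖a_1‖ = (-4, -3, 4, 1)/6.4807 = (-0.6172, -0.4629, 0.6172, 0.1543).
r_{12} = e_1·a_2 = 5.2463.
u_2 = a_2 − 5.2463·e_1 = (0.2381, -1.5714, -1.2381, 1.1905).
‖u_2‖ = 2.3401, so e_2 = (0.1017, -0.6715, -0.5291, 0.5087).
Qᵀb = (-1.5430, 0.0407).
Back-substitute: x_2 = 0.0407/2.3401 = 0.0174.
x_1 = (-1.5430 − 5.2463·0.0174)/6.4807 = -0.2522.

x = (-0.2522, 0.0174)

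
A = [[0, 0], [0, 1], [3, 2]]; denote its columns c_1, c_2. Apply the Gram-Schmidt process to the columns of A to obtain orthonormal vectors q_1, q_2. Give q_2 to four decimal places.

c_1 = (0, 0, 3); ‖c_1‖ = 3.0000, so q_1 = (0.0000, 0.0000, 1.0000).
q_1·c_2 = 0.0000·0 + 0.0000·1 + 1.0000·2 = 2.0000.
u_2 = c_2 − 2.0000·q_1 = (0.0000, 1.0000, 0.0000).
‖u_2‖ = 1.0000, so q_2 = (0.0000, 1.0000, 0.0000).

q_2 = (0.0000, 1.0000, 0.0000)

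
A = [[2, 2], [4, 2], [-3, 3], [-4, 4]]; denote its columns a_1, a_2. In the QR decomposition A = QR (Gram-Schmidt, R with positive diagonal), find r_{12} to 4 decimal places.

a_1 = (2, 4, -3, -4); ‖a_1‖ = 6.7082, so q_1 = (0.2981, 0.5963, -0.4472, -0.5963).
r_{12} = q_1·a_2 = -1.9379.

r_{12} = -1.9379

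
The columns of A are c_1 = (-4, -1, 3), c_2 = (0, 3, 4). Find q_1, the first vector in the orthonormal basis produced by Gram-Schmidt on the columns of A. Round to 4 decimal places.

c_1 = (-4, -1, 3); ‖c_1‖ = 5.0990, so q_1 = (-0.7845, -0.1961, 0.5883).

q_1 = (-0.7845, -0.1961, 0.5883)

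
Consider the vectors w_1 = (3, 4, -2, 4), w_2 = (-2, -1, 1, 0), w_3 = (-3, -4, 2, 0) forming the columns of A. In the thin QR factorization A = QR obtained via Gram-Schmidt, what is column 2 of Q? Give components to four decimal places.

q_1 = w_1/‖w_1‖ = (3, 4, -2, 4)/6.7082 = (0.4472, 0.5963, -0.2981, 0.5963).
r_{12} = q_1·w_2 = -1.7889.
u_2 = w_2 + 1.7889·q_1 = (-1.2000, 0.0667, 0.4667, 1.0667).
‖u_2‖ = 1.6733, so q_2 = (-0.7171, 0.0398, 0.2789, 0.6375).

q_2 = (-0.7171, 0.0398, 0.2789, 0.6375)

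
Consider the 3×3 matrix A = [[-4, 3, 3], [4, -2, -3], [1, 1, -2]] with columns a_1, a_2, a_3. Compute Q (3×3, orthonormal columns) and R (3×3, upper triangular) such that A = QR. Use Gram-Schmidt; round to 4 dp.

a_1 = (-4, 4, 1); ‖a_1‖ = 5.7446, so q_1 = (-0.6963, 0.6963, 0.1741).
q_1·a_2 = (-0.6963)·3 + 0.6963·(-2) + 0.1741·1 = -3.3075.
u_2 = a_2 + 3.3075·q_1 = (0.6970, 0.3030, 1.5758).
‖u_2‖ = 1.7495, so q_2 = (0.3984, 0.1732, 0.9007).
q_1·a_3 = (-0.6963)·3 + 0.6963·(-3) + 0.1741·(-2) = -4.5260; q_2·a_3 = 0.3984·3 + 0.1732·(-3) + 0.9007·(-2) = -1.1259.
u_3 = a_3 + 4.5260·q_1 + 1.1259·q_2 = (0.2970, 0.3465, -0.1980).
‖u_3‖ = 0.4975, so q_3 = (0.5970, 0.6965, -0.3980).

Q = [[-0.6963, 0.3984, 0.5970], [0.6963, 0.1732, 0.6965], [0.1741, 0.9007, -0.3980]], R = [[5.7446, -3.3075, -4.5260], [0.0000, 1.7495, -1.1259], [0.0000, 0.0000, 0.4975]]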